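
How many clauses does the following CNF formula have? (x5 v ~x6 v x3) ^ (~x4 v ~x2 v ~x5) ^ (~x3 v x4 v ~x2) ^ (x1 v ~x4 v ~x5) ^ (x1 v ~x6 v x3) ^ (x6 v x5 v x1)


Each group enclosed in parentheses joined by ^ is one clause.
Counting the conjuncts: 6 clauses.

6


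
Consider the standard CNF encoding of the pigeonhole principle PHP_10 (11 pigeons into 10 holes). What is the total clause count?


The PHP encoding has two parts:
1) At-least-one-hole clauses: 11 (one per pigeon, each with 10 literals).
2) At-most-one-pigeon-per-hole clauses: 10 holes * C(11,2) = 10 * 55 = 550.
Total clauses = 11 + 550 = 561.

561


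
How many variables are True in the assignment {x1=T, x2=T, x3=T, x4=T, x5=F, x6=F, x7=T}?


The weight is the number of variables assigned True.
True variables: x1, x2, x3, x4, x7.
Weight = 5.

5


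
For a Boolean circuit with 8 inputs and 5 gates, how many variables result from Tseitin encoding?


The Tseitin transformation introduces one auxiliary variable per gate.
Total variables = inputs + gates = 8 + 5 = 13.

13


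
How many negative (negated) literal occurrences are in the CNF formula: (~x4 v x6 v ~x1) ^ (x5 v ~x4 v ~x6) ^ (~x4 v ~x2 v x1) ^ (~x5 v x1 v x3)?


Scan each clause for negated literals.
Clause 1: 2 negative; Clause 2: 2 negative; Clause 3: 2 negative; Clause 4: 1 negative.
Total negative literal occurrences = 7.

7


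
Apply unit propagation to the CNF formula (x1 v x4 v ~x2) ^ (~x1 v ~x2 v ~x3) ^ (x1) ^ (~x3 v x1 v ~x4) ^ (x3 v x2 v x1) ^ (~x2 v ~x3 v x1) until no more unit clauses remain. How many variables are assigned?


Unit propagation repeatedly assigns the literal in any unit clause, then simplifies.
Assignments in order: x1 = T.
No further unit clauses remain.
Total variables assigned = 1.

1


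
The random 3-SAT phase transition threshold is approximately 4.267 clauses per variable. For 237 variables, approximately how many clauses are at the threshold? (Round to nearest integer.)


The 3-SAT phase transition occurs at approximately 4.267 clauses per variable.
m = 4.267 * 237 = 1011.279.
Rounded to nearest integer: 1011.

1011


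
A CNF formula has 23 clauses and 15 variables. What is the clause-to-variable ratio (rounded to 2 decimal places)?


Clause-to-variable ratio = clauses / variables.
23 / 15 = 1.53.

1.53


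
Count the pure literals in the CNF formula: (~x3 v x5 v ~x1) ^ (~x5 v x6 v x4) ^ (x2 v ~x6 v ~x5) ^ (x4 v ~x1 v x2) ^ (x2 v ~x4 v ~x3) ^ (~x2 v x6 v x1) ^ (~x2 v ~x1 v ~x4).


A pure literal appears in only one polarity across all clauses.
Pure literals: x3 (negative only).
Count = 1.

1


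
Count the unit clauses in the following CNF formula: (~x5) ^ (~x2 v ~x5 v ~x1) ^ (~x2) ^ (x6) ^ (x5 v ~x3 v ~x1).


A unit clause contains exactly one literal.
Unit clauses found: (~x5), (~x2), (x6).
Count = 3.

3


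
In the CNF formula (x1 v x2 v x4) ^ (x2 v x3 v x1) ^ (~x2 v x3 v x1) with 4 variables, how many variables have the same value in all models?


Find all satisfying assignments: 11 model(s).
Check which variables have the same value in every model.
No variable is fixed across all models.
Backbone size = 0.

0


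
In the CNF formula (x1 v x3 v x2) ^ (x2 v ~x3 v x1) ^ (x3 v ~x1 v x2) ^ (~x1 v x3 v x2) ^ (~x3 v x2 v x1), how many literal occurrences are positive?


Scan each clause for unnegated literals.
Clause 1: 3 positive; Clause 2: 2 positive; Clause 3: 2 positive; Clause 4: 2 positive; Clause 5: 2 positive.
Total positive literal occurrences = 11.

11


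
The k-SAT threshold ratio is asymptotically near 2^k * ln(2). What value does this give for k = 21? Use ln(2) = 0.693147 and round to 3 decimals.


Using the asymptotic formula: threshold ~ 2^k * ln(2).
2^21 = 2097152.
2097152 * 0.693147 = 1453634.617.

1453634.617


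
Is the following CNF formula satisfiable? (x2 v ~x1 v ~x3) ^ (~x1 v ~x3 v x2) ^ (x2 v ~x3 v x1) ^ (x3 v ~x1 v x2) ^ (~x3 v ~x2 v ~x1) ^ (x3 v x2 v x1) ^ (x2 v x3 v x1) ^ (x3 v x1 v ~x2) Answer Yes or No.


Check all 8 possible truth assignments.
Number of satisfying assignments found: 2.
The formula is satisfiable.

Yes


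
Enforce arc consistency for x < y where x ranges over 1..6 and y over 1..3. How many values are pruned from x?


For the constraint x < y, x needs a supporting value in y's domain.
x can be at most 2 (one less than y's maximum).
Valid x values from domain: 2 out of 6.
Pruned = 6 - 2 = 4.

4


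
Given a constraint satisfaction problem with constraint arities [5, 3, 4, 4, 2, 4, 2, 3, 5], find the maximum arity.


The arities are: 5, 3, 4, 4, 2, 4, 2, 3, 5.
Scan for the maximum value.
Maximum arity = 5.

5


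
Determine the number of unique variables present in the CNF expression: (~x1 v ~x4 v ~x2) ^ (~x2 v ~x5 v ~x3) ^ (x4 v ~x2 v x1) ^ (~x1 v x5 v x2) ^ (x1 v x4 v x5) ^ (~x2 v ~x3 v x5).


Identify each distinct variable in the formula.
Variables found: x1, x2, x3, x4, x5.
Total distinct variables = 5.

5


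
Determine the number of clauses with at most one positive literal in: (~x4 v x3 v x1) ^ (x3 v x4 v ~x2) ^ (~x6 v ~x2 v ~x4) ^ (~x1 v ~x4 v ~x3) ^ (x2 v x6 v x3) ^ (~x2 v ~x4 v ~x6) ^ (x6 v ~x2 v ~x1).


A Horn clause has at most one positive literal.
Clause 1: 2 positive lit(s) -> not Horn
Clause 2: 2 positive lit(s) -> not Horn
Clause 3: 0 positive lit(s) -> Horn
Clause 4: 0 positive lit(s) -> Horn
Clause 5: 3 positive lit(s) -> not Horn
Clause 6: 0 positive lit(s) -> Horn
Clause 7: 1 positive lit(s) -> Horn
Total Horn clauses = 4.

4


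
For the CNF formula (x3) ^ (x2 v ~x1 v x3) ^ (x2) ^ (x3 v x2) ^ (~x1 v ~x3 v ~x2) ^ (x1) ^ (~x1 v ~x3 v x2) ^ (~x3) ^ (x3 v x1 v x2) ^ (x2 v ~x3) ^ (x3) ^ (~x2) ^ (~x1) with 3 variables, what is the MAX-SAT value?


Enumerate all 8 truth assignments.
For each, count how many of the 13 clauses are satisfied.
The formula is not fully satisfiable, so the maximum is below 13.
Maximum simultaneously satisfiable clauses = 10.

10


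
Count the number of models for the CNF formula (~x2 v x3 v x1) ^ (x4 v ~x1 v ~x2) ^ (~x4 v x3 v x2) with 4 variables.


Enumerate all 16 truth assignments over 4 variables.
Test each against every clause.
Satisfying assignments found: 10.

10


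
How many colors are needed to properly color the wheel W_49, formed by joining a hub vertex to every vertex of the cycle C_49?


W_49 consists of the cycle C_49 together with a hub vertex adjacent to every cycle vertex.
The cycle C_49 needs 3 colors (odd cycle -> 3).
The hub is adjacent to every cycle vertex, so it must receive a new color distinct from all of them.
Chromatic number = 3 + 1 = 4.

4


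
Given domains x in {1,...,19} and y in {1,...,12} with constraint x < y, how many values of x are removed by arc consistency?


For the constraint x < y, x needs a supporting value in y's domain.
x can be at most 11 (one less than y's maximum).
Valid x values from domain: 11 out of 19.
Pruned = 19 - 11 = 8.

8


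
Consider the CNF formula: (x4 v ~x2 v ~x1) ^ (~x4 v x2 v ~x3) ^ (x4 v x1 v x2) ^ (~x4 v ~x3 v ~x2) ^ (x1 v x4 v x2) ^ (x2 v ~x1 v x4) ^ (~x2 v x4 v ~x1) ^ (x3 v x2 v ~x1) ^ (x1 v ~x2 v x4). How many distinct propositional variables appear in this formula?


Identify each distinct variable in the formula.
Variables found: x1, x2, x3, x4.
Total distinct variables = 4.

4


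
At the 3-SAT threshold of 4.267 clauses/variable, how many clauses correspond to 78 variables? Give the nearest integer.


The 3-SAT phase transition occurs at approximately 4.267 clauses per variable.
m = 4.267 * 78 = 332.826.
Rounded to nearest integer: 333.

333


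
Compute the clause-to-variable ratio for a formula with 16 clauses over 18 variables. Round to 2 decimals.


Clause-to-variable ratio = clauses / variables.
16 / 18 = 0.89.

0.89


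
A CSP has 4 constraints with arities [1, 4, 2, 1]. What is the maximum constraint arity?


The arities are: 1, 4, 2, 1.
Scan for the maximum value.
Maximum arity = 4.

4


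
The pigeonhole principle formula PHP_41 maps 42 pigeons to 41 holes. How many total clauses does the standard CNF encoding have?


The PHP encoding has two parts:
1) At-least-one-hole clauses: 42 (one per pigeon, each with 41 literals).
2) At-most-one-pigeon-per-hole clauses: 41 holes * C(42,2) = 41 * 861 = 35301.
Total clauses = 42 + 35301 = 35343.

35343


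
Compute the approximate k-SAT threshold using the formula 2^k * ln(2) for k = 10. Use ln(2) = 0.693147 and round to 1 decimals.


Using the asymptotic formula: threshold ~ 2^k * ln(2).
2^10 = 1024.
1024 * 0.693147 = 709.8.

709.8


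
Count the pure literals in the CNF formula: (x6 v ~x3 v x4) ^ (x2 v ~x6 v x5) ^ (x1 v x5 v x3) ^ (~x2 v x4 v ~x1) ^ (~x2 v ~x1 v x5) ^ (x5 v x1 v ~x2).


A pure literal appears in only one polarity across all clauses.
Pure literals: x4 (positive only), x5 (positive only).
Count = 2.

2


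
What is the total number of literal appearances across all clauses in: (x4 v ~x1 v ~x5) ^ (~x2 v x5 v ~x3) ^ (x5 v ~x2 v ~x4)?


Clause lengths: 3, 3, 3.
Sum = 3 + 3 + 3 = 9.

9


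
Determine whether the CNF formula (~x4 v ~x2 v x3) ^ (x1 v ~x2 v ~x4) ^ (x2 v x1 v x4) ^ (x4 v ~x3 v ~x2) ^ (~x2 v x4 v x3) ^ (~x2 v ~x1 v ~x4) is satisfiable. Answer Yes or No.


Check all 16 possible truth assignments.
Number of satisfying assignments found: 6.
The formula is satisfiable.

Yes


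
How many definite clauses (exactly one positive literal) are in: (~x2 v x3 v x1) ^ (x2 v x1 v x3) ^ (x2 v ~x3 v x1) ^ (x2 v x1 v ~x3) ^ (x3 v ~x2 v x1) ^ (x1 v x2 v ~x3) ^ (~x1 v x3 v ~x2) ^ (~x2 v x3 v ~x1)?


A definite clause has exactly one positive literal.
Clause 1: 2 positive -> not definite
Clause 2: 3 positive -> not definite
Clause 3: 2 positive -> not definite
Clause 4: 2 positive -> not definite
Clause 5: 2 positive -> not definite
Clause 6: 2 positive -> not definite
Clause 7: 1 positive -> definite
Clause 8: 1 positive -> definite
Definite clause count = 2.

2


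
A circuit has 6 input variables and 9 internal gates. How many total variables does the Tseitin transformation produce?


The Tseitin transformation introduces one auxiliary variable per gate.
Total variables = inputs + gates = 6 + 9 = 15.

15


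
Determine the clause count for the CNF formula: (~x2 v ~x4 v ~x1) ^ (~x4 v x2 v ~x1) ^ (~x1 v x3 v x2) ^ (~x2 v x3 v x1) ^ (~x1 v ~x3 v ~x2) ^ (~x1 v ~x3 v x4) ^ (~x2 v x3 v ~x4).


Each group enclosed in parentheses joined by ^ is one clause.
Counting the conjuncts: 7 clauses.

7


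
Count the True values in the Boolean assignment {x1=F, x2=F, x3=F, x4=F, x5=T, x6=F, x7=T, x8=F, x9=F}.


The weight is the number of variables assigned True.
True variables: x5, x7.
Weight = 2.

2


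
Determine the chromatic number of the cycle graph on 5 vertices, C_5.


An odd cycle cannot be 2-colored: alternating two colors around the cycle returns to the start with a conflict.
Since 5 is odd, three colors are required (and three suffice).
Chromatic number = 3.

3


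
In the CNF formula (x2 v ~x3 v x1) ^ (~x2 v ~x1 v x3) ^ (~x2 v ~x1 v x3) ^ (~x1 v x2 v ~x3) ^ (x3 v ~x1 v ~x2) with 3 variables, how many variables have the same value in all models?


Find all satisfying assignments: 5 model(s).
Check which variables have the same value in every model.
No variable is fixed across all models.
Backbone size = 0.

0


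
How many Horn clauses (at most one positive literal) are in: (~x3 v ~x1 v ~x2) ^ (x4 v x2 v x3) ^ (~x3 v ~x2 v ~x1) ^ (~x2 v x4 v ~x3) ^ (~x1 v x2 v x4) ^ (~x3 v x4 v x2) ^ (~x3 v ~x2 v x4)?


A Horn clause has at most one positive literal.
Clause 1: 0 positive lit(s) -> Horn
Clause 2: 3 positive lit(s) -> not Horn
Clause 3: 0 positive lit(s) -> Horn
Clause 4: 1 positive lit(s) -> Horn
Clause 5: 2 positive lit(s) -> not Horn
Clause 6: 2 positive lit(s) -> not Horn
Clause 7: 1 positive lit(s) -> Horn
Total Horn clauses = 4.

4


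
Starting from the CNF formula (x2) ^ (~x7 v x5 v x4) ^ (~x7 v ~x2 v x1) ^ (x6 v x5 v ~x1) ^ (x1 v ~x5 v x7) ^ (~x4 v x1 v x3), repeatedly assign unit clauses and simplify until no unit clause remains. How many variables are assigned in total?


Unit propagation repeatedly assigns the literal in any unit clause, then simplifies.
Assignments in order: x2 = T.
No further unit clauses remain.
Total variables assigned = 1.

1


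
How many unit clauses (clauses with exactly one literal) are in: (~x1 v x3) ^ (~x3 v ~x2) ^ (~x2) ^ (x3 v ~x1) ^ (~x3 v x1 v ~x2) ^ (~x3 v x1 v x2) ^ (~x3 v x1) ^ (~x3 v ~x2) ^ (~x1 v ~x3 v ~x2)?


A unit clause contains exactly one literal.
Unit clauses found: (~x2).
Count = 1.

1


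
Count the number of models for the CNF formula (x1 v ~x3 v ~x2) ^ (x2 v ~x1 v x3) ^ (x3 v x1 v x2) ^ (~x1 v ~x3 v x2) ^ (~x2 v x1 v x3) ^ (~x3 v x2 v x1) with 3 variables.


Enumerate all 8 truth assignments over 3 variables.
Test each against every clause.
Satisfying assignments found: 2.

2


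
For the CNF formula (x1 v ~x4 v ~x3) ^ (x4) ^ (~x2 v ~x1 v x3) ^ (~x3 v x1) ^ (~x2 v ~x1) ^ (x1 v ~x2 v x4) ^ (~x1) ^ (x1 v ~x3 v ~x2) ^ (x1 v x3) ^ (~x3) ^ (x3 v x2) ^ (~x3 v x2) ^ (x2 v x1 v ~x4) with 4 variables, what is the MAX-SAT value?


Enumerate all 16 truth assignments.
For each, count how many of the 13 clauses are satisfied.
The formula is not fully satisfiable, so the maximum is below 13.
Maximum simultaneously satisfiable clauses = 12.

12


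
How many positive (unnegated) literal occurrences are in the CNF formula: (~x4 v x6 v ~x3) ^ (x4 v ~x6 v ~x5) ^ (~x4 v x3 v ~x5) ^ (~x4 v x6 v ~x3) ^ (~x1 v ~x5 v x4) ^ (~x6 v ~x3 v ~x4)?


Scan each clause for unnegated literals.
Clause 1: 1 positive; Clause 2: 1 positive; Clause 3: 1 positive; Clause 4: 1 positive; Clause 5: 1 positive; Clause 6: 0 positive.
Total positive literal occurrences = 5.

5


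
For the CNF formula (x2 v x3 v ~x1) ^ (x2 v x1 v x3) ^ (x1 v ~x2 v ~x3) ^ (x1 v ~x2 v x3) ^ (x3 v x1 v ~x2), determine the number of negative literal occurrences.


Scan each clause for negated literals.
Clause 1: 1 negative; Clause 2: 0 negative; Clause 3: 2 negative; Clause 4: 1 negative; Clause 5: 1 negative.
Total negative literal occurrences = 5.

5


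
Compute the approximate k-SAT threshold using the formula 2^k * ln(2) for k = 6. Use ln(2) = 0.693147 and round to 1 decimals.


Using the asymptotic formula: threshold ~ 2^k * ln(2).
2^6 = 64.
64 * 0.693147 = 44.4.

44.4


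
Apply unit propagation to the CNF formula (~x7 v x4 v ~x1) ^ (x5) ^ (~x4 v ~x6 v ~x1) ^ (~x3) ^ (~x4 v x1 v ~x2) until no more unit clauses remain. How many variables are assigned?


Unit propagation repeatedly assigns the literal in any unit clause, then simplifies.
Assignments in order: x5 = T, x3 = F.
No further unit clauses remain.
Total variables assigned = 2.

2


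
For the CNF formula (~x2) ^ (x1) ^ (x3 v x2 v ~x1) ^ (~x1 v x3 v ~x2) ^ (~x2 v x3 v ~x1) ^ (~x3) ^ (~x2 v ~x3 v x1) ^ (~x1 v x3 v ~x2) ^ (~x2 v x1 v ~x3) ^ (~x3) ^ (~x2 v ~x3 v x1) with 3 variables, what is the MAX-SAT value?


Enumerate all 8 truth assignments.
For each, count how many of the 11 clauses are satisfied.
The formula is not fully satisfiable, so the maximum is below 11.
Maximum simultaneously satisfiable clauses = 10.

10


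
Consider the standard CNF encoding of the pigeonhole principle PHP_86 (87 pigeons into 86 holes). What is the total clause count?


The PHP encoding has two parts:
1) At-least-one-hole clauses: 87 (one per pigeon, each with 86 literals).
2) At-most-one-pigeon-per-hole clauses: 86 holes * C(87,2) = 86 * 3741 = 321726.
Total clauses = 87 + 321726 = 321813.

321813


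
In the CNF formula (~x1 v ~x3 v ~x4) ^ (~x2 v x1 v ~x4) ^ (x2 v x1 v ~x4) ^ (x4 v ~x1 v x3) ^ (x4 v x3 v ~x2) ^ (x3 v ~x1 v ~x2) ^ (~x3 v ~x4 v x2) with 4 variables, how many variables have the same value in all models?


Find all satisfying assignments: 6 model(s).
Check which variables have the same value in every model.
No variable is fixed across all models.
Backbone size = 0.

0


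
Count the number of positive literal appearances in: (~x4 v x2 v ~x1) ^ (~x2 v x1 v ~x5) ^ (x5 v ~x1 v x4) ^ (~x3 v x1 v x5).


Scan each clause for unnegated literals.
Clause 1: 1 positive; Clause 2: 1 positive; Clause 3: 2 positive; Clause 4: 2 positive.
Total positive literal occurrences = 6.

6


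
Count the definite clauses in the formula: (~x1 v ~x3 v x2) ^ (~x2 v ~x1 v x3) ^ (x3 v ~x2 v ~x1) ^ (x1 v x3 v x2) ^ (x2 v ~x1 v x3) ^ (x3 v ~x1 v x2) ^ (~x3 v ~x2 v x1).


A definite clause has exactly one positive literal.
Clause 1: 1 positive -> definite
Clause 2: 1 positive -> definite
Clause 3: 1 positive -> definite
Clause 4: 3 positive -> not definite
Clause 5: 2 positive -> not definite
Clause 6: 2 positive -> not definite
Clause 7: 1 positive -> definite
Definite clause count = 4.

4


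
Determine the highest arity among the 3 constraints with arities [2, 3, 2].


The arities are: 2, 3, 2.
Scan for the maximum value.
Maximum arity = 3.

3


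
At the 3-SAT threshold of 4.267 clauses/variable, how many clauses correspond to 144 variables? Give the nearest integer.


The 3-SAT phase transition occurs at approximately 4.267 clauses per variable.
m = 4.267 * 144 = 614.448.
Rounded to nearest integer: 614.

614


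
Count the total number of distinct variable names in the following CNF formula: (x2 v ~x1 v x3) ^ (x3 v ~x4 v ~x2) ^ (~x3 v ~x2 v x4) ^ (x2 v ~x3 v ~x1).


Identify each distinct variable in the formula.
Variables found: x1, x2, x3, x4.
Total distinct variables = 4.

4


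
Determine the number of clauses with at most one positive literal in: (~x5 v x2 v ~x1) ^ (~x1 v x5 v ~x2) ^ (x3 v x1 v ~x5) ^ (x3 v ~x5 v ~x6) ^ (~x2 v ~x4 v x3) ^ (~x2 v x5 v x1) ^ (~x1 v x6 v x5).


A Horn clause has at most one positive literal.
Clause 1: 1 positive lit(s) -> Horn
Clause 2: 1 positive lit(s) -> Horn
Clause 3: 2 positive lit(s) -> not Horn
Clause 4: 1 positive lit(s) -> Horn
Clause 5: 1 positive lit(s) -> Horn
Clause 6: 2 positive lit(s) -> not Horn
Clause 7: 2 positive lit(s) -> not Horn
Total Horn clauses = 4.

4


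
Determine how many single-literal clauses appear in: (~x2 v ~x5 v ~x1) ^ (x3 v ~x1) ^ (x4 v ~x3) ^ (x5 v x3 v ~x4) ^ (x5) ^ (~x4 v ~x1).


A unit clause contains exactly one literal.
Unit clauses found: (x5).
Count = 1.

1


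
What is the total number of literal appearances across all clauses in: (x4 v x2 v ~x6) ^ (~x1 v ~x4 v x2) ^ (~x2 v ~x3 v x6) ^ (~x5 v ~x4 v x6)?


Clause lengths: 3, 3, 3, 3.
Sum = 3 + 3 + 3 + 3 = 12.

12


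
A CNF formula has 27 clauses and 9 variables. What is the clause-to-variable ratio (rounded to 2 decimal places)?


Clause-to-variable ratio = clauses / variables.
27 / 9 = 3.0.

3.0


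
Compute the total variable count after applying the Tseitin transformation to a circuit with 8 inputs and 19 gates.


The Tseitin transformation introduces one auxiliary variable per gate.
Total variables = inputs + gates = 8 + 19 = 27.

27


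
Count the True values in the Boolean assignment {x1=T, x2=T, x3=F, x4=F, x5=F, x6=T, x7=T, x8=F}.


The weight is the number of variables assigned True.
True variables: x1, x2, x6, x7.
Weight = 4.

4


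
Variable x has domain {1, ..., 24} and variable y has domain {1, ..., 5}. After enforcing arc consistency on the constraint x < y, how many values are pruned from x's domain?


For the constraint x < y, x needs a supporting value in y's domain.
x can be at most 4 (one less than y's maximum).
Valid x values from domain: 4 out of 24.
Pruned = 24 - 4 = 20.

20


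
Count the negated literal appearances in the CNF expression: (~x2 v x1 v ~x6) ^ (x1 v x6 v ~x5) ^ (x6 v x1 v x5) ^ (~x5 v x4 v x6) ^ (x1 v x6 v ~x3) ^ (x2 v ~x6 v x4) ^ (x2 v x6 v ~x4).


Scan each clause for negated literals.
Clause 1: 2 negative; Clause 2: 1 negative; Clause 3: 0 negative; Clause 4: 1 negative; Clause 5: 1 negative; Clause 6: 1 negative; Clause 7: 1 negative.
Total negative literal occurrences = 7.

7


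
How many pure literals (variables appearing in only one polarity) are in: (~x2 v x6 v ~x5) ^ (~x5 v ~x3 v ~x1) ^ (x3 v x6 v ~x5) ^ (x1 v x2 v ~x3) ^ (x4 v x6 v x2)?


A pure literal appears in only one polarity across all clauses.
Pure literals: x4 (positive only), x5 (negative only), x6 (positive only).
Count = 3.

3


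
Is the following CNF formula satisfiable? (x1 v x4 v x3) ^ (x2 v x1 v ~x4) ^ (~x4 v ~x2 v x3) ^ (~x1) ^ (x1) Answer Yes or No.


Check all 16 possible truth assignments.
Number of satisfying assignments found: 0.
The formula is unsatisfiable.

No


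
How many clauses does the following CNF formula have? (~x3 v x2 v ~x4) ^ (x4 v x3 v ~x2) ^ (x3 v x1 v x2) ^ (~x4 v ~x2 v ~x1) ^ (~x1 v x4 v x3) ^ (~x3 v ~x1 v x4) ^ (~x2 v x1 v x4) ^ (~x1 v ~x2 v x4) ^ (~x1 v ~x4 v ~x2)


Each group enclosed in parentheses joined by ^ is one clause.
Counting the conjuncts: 9 clauses.

9


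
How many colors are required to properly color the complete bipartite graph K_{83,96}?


K_{83,96} is bipartite by definition: the two parts are independent sets, with every edge crossing between them.
Color all vertices in one part with color 1 and all vertices in the other part with color 2.
Since the graph has at least one edge, one color does not suffice.
Chromatic number = 2.

2


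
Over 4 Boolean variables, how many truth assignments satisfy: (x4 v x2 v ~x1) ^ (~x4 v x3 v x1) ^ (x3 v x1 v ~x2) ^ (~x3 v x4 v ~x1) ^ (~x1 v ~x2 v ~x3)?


Enumerate all 16 truth assignments over 4 variables.
Test each against every clause.
Satisfying assignments found: 9.

9


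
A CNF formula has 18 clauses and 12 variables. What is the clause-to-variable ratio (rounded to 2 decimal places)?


Clause-to-variable ratio = clauses / variables.
18 / 12 = 1.5.

1.5


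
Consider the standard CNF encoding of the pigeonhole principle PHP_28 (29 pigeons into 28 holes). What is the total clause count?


The PHP encoding has two parts:
1) At-least-one-hole clauses: 29 (one per pigeon, each with 28 literals).
2) At-most-one-pigeon-per-hole clauses: 28 holes * C(29,2) = 28 * 406 = 11368.
Total clauses = 29 + 11368 = 11397.

11397


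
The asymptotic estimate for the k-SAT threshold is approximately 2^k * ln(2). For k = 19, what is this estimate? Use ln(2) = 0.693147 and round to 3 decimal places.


Using the asymptotic formula: threshold ~ 2^k * ln(2).
2^19 = 524288.
524288 * 0.693147 = 363408.654.

363408.654


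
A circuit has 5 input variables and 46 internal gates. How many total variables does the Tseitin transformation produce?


The Tseitin transformation introduces one auxiliary variable per gate.
Total variables = inputs + gates = 5 + 46 = 51.

51


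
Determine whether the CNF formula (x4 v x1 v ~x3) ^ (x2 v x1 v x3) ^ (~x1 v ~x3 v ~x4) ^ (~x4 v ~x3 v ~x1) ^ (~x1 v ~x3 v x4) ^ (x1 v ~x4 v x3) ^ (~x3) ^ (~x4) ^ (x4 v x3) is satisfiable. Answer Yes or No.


Check all 16 possible truth assignments.
Number of satisfying assignments found: 0.
The formula is unsatisfiable.

No


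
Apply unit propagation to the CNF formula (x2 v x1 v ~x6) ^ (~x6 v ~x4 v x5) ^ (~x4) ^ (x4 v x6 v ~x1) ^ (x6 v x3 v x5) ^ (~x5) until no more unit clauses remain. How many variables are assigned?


Unit propagation repeatedly assigns the literal in any unit clause, then simplifies.
Assignments in order: x4 = F, x5 = F.
No further unit clauses remain.
Total variables assigned = 2.

2


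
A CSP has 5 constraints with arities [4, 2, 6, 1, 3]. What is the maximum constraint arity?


The arities are: 4, 2, 6, 1, 3.
Scan for the maximum value.
Maximum arity = 6.

6


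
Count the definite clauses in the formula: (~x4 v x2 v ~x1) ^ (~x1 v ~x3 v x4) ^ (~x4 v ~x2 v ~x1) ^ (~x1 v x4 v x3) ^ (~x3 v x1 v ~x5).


A definite clause has exactly one positive literal.
Clause 1: 1 positive -> definite
Clause 2: 1 positive -> definite
Clause 3: 0 positive -> not definite
Clause 4: 2 positive -> not definite
Clause 5: 1 positive -> definite
Definite clause count = 3.

3


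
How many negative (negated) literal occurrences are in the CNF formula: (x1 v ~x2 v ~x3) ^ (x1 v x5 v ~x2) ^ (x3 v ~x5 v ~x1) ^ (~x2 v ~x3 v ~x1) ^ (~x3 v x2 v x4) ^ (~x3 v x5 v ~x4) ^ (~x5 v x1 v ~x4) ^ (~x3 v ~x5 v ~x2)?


Scan each clause for negated literals.
Clause 1: 2 negative; Clause 2: 1 negative; Clause 3: 2 negative; Clause 4: 3 negative; Clause 5: 1 negative; Clause 6: 2 negative; Clause 7: 2 negative; Clause 8: 3 negative.
Total negative literal occurrences = 16.

16


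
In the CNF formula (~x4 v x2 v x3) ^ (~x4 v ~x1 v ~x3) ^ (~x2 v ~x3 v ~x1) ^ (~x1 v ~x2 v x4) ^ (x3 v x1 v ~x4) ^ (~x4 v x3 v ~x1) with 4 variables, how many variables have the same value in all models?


Find all satisfying assignments: 8 model(s).
Check which variables have the same value in every model.
No variable is fixed across all models.
Backbone size = 0.

0


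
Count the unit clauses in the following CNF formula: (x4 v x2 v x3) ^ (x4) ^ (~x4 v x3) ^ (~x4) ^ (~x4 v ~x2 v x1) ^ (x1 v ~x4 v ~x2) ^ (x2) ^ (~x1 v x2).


A unit clause contains exactly one literal.
Unit clauses found: (x4), (~x4), (x2).
Count = 3.

3


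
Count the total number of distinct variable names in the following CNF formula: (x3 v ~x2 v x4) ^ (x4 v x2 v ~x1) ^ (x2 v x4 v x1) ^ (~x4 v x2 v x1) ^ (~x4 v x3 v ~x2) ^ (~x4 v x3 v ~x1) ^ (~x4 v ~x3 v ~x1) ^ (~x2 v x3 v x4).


Identify each distinct variable in the formula.
Variables found: x1, x2, x3, x4.
Total distinct variables = 4.

4


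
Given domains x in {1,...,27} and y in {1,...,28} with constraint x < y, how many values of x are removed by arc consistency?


For the constraint x < y, x needs a supporting value in y's domain.
x can be at most 27 (one less than y's maximum).
Valid x values from domain: 27 out of 27.
Pruned = 27 - 27 = 0.

0


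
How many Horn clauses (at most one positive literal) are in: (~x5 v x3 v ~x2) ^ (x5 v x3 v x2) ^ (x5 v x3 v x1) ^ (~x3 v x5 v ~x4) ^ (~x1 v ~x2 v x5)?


A Horn clause has at most one positive literal.
Clause 1: 1 positive lit(s) -> Horn
Clause 2: 3 positive lit(s) -> not Horn
Clause 3: 3 positive lit(s) -> not Horn
Clause 4: 1 positive lit(s) -> Horn
Clause 5: 1 positive lit(s) -> Horn
Total Horn clauses = 3.

3


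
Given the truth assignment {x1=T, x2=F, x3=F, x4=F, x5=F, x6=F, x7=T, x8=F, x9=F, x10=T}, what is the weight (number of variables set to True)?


The weight is the number of variables assigned True.
True variables: x1, x7, x10.
Weight = 3.

3


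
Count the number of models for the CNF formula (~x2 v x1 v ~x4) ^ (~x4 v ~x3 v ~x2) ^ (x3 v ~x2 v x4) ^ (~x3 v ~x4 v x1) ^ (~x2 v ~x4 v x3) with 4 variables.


Enumerate all 16 truth assignments over 4 variables.
Test each against every clause.
Satisfying assignments found: 9.

9


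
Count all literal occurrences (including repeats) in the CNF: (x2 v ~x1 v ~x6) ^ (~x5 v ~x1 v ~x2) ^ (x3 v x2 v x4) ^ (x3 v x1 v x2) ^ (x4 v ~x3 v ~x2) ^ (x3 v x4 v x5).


Clause lengths: 3, 3, 3, 3, 3, 3.
Sum = 3 + 3 + 3 + 3 + 3 + 3 = 18.

18


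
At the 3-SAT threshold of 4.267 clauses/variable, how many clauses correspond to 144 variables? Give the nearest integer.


The 3-SAT phase transition occurs at approximately 4.267 clauses per variable.
m = 4.267 * 144 = 614.448.
Rounded to nearest integer: 614.

614


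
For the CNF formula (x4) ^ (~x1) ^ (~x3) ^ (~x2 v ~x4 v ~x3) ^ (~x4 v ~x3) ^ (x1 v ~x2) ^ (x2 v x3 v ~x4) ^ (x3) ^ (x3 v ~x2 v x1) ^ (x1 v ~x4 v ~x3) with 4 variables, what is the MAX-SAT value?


Enumerate all 16 truth assignments.
For each, count how many of the 10 clauses are satisfied.
The formula is not fully satisfiable, so the maximum is below 10.
Maximum simultaneously satisfiable clauses = 8.

8


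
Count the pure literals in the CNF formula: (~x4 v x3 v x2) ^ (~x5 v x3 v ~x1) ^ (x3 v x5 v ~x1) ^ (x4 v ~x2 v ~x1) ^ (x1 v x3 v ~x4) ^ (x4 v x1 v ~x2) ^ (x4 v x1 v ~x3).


A pure literal appears in only one polarity across all clauses.
No pure literals found.
Count = 0.

0


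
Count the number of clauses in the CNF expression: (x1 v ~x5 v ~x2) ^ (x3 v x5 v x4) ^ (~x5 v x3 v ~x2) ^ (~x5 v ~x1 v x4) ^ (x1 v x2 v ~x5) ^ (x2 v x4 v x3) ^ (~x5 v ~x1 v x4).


Each group enclosed in parentheses joined by ^ is one clause.
Counting the conjuncts: 7 clauses.

7


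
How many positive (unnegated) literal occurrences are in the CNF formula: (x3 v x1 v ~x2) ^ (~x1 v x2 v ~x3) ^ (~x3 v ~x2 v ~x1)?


Scan each clause for unnegated literals.
Clause 1: 2 positive; Clause 2: 1 positive; Clause 3: 0 positive.
Total positive literal occurrences = 3.

3


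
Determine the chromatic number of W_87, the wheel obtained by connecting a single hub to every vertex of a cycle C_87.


W_87 consists of the cycle C_87 together with a hub vertex adjacent to every cycle vertex.
The cycle C_87 needs 3 colors (odd cycle -> 3).
The hub is adjacent to every cycle vertex, so it must receive a new color distinct from all of them.
Chromatic number = 3 + 1 = 4.

4


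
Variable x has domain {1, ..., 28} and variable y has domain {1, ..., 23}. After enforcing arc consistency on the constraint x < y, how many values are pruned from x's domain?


For the constraint x < y, x needs a supporting value in y's domain.
x can be at most 22 (one less than y's maximum).
Valid x values from domain: 22 out of 28.
Pruned = 28 - 22 = 6.

6


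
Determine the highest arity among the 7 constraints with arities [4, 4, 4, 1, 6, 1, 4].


The arities are: 4, 4, 4, 1, 6, 1, 4.
Scan for the maximum value.
Maximum arity = 6.

6


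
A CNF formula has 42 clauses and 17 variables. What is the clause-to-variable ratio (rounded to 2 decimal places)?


Clause-to-variable ratio = clauses / variables.
42 / 17 = 2.47.

2.47


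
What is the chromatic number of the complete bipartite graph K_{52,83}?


K_{52,83} is bipartite by definition: the two parts are independent sets, with every edge crossing between them.
Color all vertices in one part with color 1 and all vertices in the other part with color 2.
Since the graph has at least one edge, one color does not suffice.
Chromatic number = 2.

2


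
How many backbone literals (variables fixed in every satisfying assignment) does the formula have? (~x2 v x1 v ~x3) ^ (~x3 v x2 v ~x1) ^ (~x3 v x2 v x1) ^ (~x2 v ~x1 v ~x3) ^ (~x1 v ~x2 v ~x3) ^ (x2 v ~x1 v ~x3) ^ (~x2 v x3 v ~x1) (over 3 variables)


Find all satisfying assignments: 3 model(s).
Check which variables have the same value in every model.
Fixed variables: x3=F.
Backbone size = 1.

1


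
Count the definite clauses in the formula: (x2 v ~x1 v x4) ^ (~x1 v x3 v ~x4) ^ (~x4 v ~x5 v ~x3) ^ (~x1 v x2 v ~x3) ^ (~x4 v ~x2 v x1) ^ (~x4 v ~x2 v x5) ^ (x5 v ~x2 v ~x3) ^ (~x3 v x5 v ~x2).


A definite clause has exactly one positive literal.
Clause 1: 2 positive -> not definite
Clause 2: 1 positive -> definite
Clause 3: 0 positive -> not definite
Clause 4: 1 positive -> definite
Clause 5: 1 positive -> definite
Clause 6: 1 positive -> definite
Clause 7: 1 positive -> definite
Clause 8: 1 positive -> definite
Definite clause count = 6.

6


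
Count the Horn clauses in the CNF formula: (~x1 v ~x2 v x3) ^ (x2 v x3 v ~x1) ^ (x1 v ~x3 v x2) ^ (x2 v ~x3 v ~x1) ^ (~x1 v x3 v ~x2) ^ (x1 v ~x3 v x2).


A Horn clause has at most one positive literal.
Clause 1: 1 positive lit(s) -> Horn
Clause 2: 2 positive lit(s) -> not Horn
Clause 3: 2 positive lit(s) -> not Horn
Clause 4: 1 positive lit(s) -> Horn
Clause 5: 1 positive lit(s) -> Horn
Clause 6: 2 positive lit(s) -> not Horn
Total Horn clauses = 3.

3


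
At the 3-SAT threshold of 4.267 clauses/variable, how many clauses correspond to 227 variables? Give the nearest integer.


The 3-SAT phase transition occurs at approximately 4.267 clauses per variable.
m = 4.267 * 227 = 968.609.
Rounded to nearest integer: 969.

969


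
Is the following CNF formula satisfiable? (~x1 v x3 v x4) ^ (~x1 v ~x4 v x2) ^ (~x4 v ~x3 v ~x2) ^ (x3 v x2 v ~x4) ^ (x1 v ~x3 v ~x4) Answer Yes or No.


Check all 16 possible truth assignments.
Number of satisfying assignments found: 8.
The formula is satisfiable.

Yes


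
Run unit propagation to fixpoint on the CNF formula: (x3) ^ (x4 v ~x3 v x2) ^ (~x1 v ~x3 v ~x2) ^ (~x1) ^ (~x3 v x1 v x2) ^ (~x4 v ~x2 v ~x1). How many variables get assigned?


Unit propagation repeatedly assigns the literal in any unit clause, then simplifies.
Assignments in order: x3 = T, x1 = F, x2 = T.
No further unit clauses remain.
Total variables assigned = 3.

3


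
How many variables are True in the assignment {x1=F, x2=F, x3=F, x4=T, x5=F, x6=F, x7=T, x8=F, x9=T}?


The weight is the number of variables assigned True.
True variables: x4, x7, x9.
Weight = 3.

3


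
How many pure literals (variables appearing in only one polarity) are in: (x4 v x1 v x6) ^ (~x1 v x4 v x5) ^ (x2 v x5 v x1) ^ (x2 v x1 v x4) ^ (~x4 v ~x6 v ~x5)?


A pure literal appears in only one polarity across all clauses.
Pure literals: x2 (positive only).
Count = 1.

1


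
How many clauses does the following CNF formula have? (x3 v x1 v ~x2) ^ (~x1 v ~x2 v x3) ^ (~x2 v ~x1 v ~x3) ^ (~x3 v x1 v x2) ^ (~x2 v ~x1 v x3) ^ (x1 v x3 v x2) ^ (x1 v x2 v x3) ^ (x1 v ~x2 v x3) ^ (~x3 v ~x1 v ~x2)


Each group enclosed in parentheses joined by ^ is one clause.
Counting the conjuncts: 9 clauses.

9


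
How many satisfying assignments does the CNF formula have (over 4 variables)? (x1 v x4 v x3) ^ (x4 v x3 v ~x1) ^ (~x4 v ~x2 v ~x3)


Enumerate all 16 truth assignments over 4 variables.
Test each against every clause.
Satisfying assignments found: 10.

10


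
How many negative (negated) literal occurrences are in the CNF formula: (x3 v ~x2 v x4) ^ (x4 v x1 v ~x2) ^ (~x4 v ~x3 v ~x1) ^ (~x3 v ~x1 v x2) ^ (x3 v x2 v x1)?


Scan each clause for negated literals.
Clause 1: 1 negative; Clause 2: 1 negative; Clause 3: 3 negative; Clause 4: 2 negative; Clause 5: 0 negative.
Total negative literal occurrences = 7.

7


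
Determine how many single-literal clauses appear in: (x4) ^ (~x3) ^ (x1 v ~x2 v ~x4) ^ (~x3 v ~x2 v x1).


A unit clause contains exactly one literal.
Unit clauses found: (x4), (~x3).
Count = 2.

2


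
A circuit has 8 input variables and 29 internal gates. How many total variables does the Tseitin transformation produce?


The Tseitin transformation introduces one auxiliary variable per gate.
Total variables = inputs + gates = 8 + 29 = 37.

37


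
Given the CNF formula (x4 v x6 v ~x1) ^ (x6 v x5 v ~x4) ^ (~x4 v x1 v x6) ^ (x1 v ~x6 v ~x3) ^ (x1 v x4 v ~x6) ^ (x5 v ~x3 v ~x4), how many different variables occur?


Identify each distinct variable in the formula.
Variables found: x1, x3, x4, x5, x6.
Total distinct variables = 5.

5


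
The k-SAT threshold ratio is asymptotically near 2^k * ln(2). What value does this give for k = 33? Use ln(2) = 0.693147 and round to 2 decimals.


Using the asymptotic formula: threshold ~ 2^k * ln(2).
2^33 = 8589934592.
8589934592 * 0.693147 = 5954087392.64.

5954087392.64


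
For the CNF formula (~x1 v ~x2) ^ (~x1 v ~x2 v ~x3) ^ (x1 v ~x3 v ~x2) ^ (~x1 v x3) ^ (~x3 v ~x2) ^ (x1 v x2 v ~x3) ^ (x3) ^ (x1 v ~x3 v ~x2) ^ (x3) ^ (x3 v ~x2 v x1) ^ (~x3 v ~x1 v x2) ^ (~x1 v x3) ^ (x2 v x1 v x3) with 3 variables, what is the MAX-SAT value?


Enumerate all 8 truth assignments.
For each, count how many of the 13 clauses are satisfied.
The formula is not fully satisfiable, so the maximum is below 13.
Maximum simultaneously satisfiable clauses = 12.

12


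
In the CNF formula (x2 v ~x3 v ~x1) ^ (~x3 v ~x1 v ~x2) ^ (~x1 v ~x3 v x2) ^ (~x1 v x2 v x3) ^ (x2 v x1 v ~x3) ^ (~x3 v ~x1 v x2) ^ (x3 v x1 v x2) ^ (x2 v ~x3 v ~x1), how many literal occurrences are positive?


Scan each clause for unnegated literals.
Clause 1: 1 positive; Clause 2: 0 positive; Clause 3: 1 positive; Clause 4: 2 positive; Clause 5: 2 positive; Clause 6: 1 positive; Clause 7: 3 positive; Clause 8: 1 positive.
Total positive literal occurrences = 11.

11


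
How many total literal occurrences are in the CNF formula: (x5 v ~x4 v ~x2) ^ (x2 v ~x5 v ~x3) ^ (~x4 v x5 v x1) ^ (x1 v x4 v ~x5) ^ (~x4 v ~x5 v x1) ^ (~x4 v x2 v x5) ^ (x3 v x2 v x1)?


Clause lengths: 3, 3, 3, 3, 3, 3, 3.
Sum = 3 + 3 + 3 + 3 + 3 + 3 + 3 = 21.

21


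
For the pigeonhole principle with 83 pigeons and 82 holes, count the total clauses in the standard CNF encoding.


The PHP encoding has two parts:
1) At-least-one-hole clauses: 83 (one per pigeon, each with 82 literals).
2) At-most-one-pigeon-per-hole clauses: 82 holes * C(83,2) = 82 * 3403 = 279046.
Total clauses = 83 + 279046 = 279129.

279129


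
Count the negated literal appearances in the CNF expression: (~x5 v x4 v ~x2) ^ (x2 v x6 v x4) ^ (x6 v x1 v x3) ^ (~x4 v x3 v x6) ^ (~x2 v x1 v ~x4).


Scan each clause for negated literals.
Clause 1: 2 negative; Clause 2: 0 negative; Clause 3: 0 negative; Clause 4: 1 negative; Clause 5: 2 negative.
Total negative literal occurrences = 5.

5


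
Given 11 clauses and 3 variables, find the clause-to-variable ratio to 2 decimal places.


Clause-to-variable ratio = clauses / variables.
11 / 3 = 3.67.

3.67


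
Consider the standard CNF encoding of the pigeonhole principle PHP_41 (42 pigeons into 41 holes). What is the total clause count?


The PHP encoding has two parts:
1) At-least-one-hole clauses: 42 (one per pigeon, each with 41 literals).
2) At-most-one-pigeon-per-hole clauses: 41 holes * C(42,2) = 41 * 861 = 35301.
Total clauses = 42 + 35301 = 35343.

35343


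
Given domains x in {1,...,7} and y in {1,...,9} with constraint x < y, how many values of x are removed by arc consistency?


For the constraint x < y, x needs a supporting value in y's domain.
x can be at most 8 (one less than y's maximum).
Valid x values from domain: 7 out of 7.
Pruned = 7 - 7 = 0.

0


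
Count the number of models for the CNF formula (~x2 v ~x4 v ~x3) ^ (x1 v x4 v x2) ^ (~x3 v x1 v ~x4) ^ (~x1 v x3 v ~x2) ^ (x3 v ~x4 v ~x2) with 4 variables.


Enumerate all 16 truth assignments over 4 variables.
Test each against every clause.
Satisfying assignments found: 8.

8


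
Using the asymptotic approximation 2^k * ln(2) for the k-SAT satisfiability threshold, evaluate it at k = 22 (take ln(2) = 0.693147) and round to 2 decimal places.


Using the asymptotic formula: threshold ~ 2^k * ln(2).
2^22 = 4194304.
4194304 * 0.693147 = 2907269.23.

2907269.23


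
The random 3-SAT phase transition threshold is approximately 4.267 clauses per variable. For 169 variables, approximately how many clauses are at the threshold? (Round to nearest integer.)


The 3-SAT phase transition occurs at approximately 4.267 clauses per variable.
m = 4.267 * 169 = 721.123.
Rounded to nearest integer: 721.

721


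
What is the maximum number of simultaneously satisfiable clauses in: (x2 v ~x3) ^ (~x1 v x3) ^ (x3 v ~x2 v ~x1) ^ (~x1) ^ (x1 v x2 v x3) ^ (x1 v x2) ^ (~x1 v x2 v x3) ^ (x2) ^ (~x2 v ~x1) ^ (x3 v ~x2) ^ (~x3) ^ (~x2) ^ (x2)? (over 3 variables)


Enumerate all 8 truth assignments.
For each, count how many of the 13 clauses are satisfied.
The formula is not fully satisfiable, so the maximum is below 13.
Maximum simultaneously satisfiable clauses = 11.

11


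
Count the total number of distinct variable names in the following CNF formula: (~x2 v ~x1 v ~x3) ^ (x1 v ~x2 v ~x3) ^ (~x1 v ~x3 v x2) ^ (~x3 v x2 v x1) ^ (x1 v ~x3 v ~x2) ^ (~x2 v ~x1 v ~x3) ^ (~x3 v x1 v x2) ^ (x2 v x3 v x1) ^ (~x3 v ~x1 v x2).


Identify each distinct variable in the formula.
Variables found: x1, x2, x3.
Total distinct variables = 3.

3


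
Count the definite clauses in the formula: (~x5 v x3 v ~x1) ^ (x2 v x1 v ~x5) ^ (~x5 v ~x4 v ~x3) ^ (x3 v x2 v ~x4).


A definite clause has exactly one positive literal.
Clause 1: 1 positive -> definite
Clause 2: 2 positive -> not definite
Clause 3: 0 positive -> not definite
Clause 4: 2 positive -> not definite
Definite clause count = 1.

1
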